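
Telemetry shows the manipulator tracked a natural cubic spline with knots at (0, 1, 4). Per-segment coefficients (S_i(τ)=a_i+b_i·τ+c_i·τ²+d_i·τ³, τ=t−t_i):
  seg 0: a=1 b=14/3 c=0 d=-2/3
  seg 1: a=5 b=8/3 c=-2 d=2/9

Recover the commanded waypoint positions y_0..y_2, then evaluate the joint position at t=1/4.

y_0 = S_0(0) = a_0 = 1
y_1 = S_1(0) = a_1 = 5
y_2 = S_1(3) = 1
t_q=1/4 is in segment 0 (τ=1/4); S_0(τ)=69/32

y_0=1 y_1=5 y_2=1
S(1/4) = 69/32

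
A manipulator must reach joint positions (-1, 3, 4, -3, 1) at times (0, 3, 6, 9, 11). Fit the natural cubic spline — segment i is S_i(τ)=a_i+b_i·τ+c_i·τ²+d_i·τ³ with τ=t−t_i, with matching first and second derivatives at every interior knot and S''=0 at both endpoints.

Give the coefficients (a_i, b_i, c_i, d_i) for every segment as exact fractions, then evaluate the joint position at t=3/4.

Δ: Δ0=4/3, Δ1=1/3, Δ2=-7/3, Δ3=2
row 1: diag=12, rhs=-6; c'=1/4, d'=-1/2
row 2: denom=12−3·1/4=45/4; d'=(-16−3·-1/2)/(45/4)=-58/45
row 3: denom=10−3·4/15=46/5; d'=(26−3·-58/45)/(46/5)=224/69
back: M3=224/69
back: M2=-58/45−4/15·224/69=-446/207
back: M1=-1/2−1/4·-446/207=8/207
M: M0=0, M1=8/207, M2=-446/207, M3=224/69, M4=0
seg 0: a=-1, c=M0/2=0, d=(M1−M0)/(6·3)=4/1863, b=Δ0−h0·(2M0+M1)/6=272/207
seg 1: a=3, c=M1/2=4/207, d=(M2−M1)/(6·3)=-227/1863, b=Δ1−h1·(2M1+M2)/6=284/207
seg 2: a=4, c=M2/2=-223/207, d=(M3−M2)/(6·3)=559/1863, b=Δ2−h2·(2M2+M3)/6=-373/207
seg 3: a=-3, c=M3/2=112/69, d=(M4−M3)/(6·2)=-56/207, b=Δ3−h3·(2M3+M4)/6=-34/207
t_q=3/4 → seg 0, τ=3/4; S=-1+272/207·τ+0·τ²+4/1863·τ³=-5/368

  seg 0: a=-1 b=272/207 c=0 d=4/1863
  seg 1: a=3 b=284/207 c=4/207 d=-227/1863
  seg 2: a=4 b=-373/207 c=-223/207 d=559/1863
  seg 3: a=-3 b=-34/207 c=112/69 d=-56/207
S(3/4) = -5/368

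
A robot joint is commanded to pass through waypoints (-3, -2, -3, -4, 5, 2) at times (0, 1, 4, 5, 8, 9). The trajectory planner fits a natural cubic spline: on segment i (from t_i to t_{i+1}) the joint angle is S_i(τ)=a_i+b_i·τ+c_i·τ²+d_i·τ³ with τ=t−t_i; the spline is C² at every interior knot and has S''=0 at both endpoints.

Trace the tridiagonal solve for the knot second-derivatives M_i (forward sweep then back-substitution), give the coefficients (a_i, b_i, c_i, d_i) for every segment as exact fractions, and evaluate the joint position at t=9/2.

Δ: Δ0=1, Δ1=-1/3, Δ2=-1, Δ3=3, Δ4=-3
row 1: diag=8, rhs=-8; c'=3/8, d'=-1
row 2: denom=8−3·3/8=55/8; d'=(-4−3·-1)/(55/8)=-8/55
row 3: denom=8−1·8/55=432/55; d'=(24−1·-8/55)/(432/55)=83/27
row 4: denom=8−3·55/144=329/48; d'=(-36−3·83/27)/(329/48)=-6512/987
back: M4=-6512/987
back: M3=83/27−55/144·-6512/987=16564/2961
back: M2=-8/55−8/55·16564/2961=-2840/2961
back: M1=-1−3/8·-2840/2961=-632/987
M: M0=0, M1=-632/987, M2=-2840/2961, M3=16564/2961, M4=-6512/987, M5=0
seg 0: a=-3, c=M0/2=0, d=(M1−M0)/(6·1)=-316/2961, b=Δ0−h0·(2M0+M1)/6=3277/2961
seg 1: a=-2, c=M1/2=-316/987, d=(M2−M1)/(6·3)=-472/26649, b=Δ1−h1·(2M1+M2)/6=2329/2961
seg 2: a=-3, c=M2/2=-1420/2961, d=(M3−M2)/(6·1)=154/141, b=Δ2−h2·(2M2+M3)/6=-4775/2961
seg 3: a=-4, c=M3/2=8282/2961, d=(M4−M3)/(6·3)=-18050/26649, b=Δ3−h3·(2M3+M4)/6=2087/2961
seg 4: a=5, c=M4/2=-3256/987, d=(M5−M4)/(6·1)=3256/2961, b=Δ4−h4·(2M4+M5)/6=-2371/2961
t_q=9/2 → seg 2, τ=1/2; S=-3+-4775/2961·τ+-1420/2961·τ²+154/141·τ³=-955/252

  seg 0: a=-3 b=3277/2961 c=0 d=-316/2961
  seg 1: a=-2 b=2329/2961 c=-316/987 d=-472/26649
  seg 2: a=-3 b=-4775/2961 c=-1420/2961 d=154/141
  seg 3: a=-4 b=2087/2961 c=8282/2961 d=-18050/26649
  seg 4: a=5 b=-2371/2961 c=-3256/987 d=3256/2961
S(9/2) = -955/252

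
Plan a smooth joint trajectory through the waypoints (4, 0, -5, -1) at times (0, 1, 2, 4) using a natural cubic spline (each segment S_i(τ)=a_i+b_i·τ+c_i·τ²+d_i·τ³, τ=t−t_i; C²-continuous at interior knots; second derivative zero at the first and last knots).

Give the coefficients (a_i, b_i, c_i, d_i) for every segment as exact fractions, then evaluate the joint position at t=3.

Δ: Δ0=-4, Δ1=-5, Δ2=2
row 1: diag=4, rhs=-6; c'=1/4, d'=-3/2
row 2: denom=6−1·1/4=23/4; d'=(42−1·-3/2)/(23/4)=174/23
back: M2=174/23
back: M1=-3/2−1/4·174/23=-78/23
M: M0=0, M1=-78/23, M2=174/23, M3=0
seg 0: a=4, c=M0/2=0, d=(M1−M0)/(6·1)=-13/23, b=Δ0−h0·(2M0+M1)/6=-79/23
seg 1: a=0, c=M1/2=-39/23, d=(M2−M1)/(6·1)=42/23, b=Δ1−h1·(2M1+M2)/6=-118/23
seg 2: a=-5, c=M2/2=87/23, d=(M3−M2)/(6·2)=-29/46, b=Δ2−h2·(2M2+M3)/6=-70/23
t_q=3 → seg 2, τ=1; S=-5+-70/23·τ+87/23·τ²+-29/46·τ³=-225/46

  seg 0: a=4 b=-79/23 c=0 d=-13/23
  seg 1: a=0 b=-118/23 c=-39/23 d=42/23
  seg 2: a=-5 b=-70/23 c=87/23 d=-29/46
S(3) = -225/46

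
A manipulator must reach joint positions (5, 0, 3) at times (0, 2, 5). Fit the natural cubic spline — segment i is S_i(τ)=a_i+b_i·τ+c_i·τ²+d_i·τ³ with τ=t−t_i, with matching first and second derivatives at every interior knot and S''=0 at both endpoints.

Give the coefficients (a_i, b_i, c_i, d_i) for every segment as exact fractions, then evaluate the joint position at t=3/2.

  seg 0: a=5 b=-16/5 c=0 d=7/40
  seg 1: a=0 b=-11/10 c=21/20 d=-7/60
S(3/2) = 253/320

Δ: Δ0=-5/2, Δ1=1
row 1: diag=10, rhs=21; c'=3/10, d'=21/10
back: M1=21/10
M: M0=0, M1=21/10, M2=0
seg 0: a=5, c=M0/2=0, d=(M1−M0)/(6·2)=7/40, b=Δ0−h0·(2M0+M1)/6=-16/5
seg 1: a=0, c=M1/2=21/20, d=(M2−M1)/(6·3)=-7/60, b=Δ1−h1·(2M1+M2)/6=-11/10
t_q=3/2 → seg 0, τ=3/2; S=5+-16/5·τ+0·τ²+7/40·τ³=253/320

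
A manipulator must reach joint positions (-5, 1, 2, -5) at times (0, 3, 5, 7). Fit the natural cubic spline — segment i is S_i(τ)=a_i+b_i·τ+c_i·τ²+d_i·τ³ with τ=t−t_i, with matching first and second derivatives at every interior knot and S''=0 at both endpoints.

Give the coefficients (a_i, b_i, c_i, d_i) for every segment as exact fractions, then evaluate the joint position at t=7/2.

Δ: Δ0=2, Δ1=1/2, Δ2=-7/2
row 1: diag=10, rhs=-9; c'=1/5, d'=-9/10
row 2: denom=8−2·1/5=38/5; d'=(-24−2·-9/10)/(38/5)=-111/38
back: M2=-111/38
back: M1=-9/10−1/5·-111/38=-6/19
M: M0=0, M1=-6/19, M2=-111/38, M3=0
seg 0: a=-5, c=M0/2=0, d=(M1−M0)/(6·3)=-1/57, b=Δ0−h0·(2M0+M1)/6=41/19
seg 1: a=1, c=M1/2=-3/19, d=(M2−M1)/(6·2)=-33/152, b=Δ1−h1·(2M1+M2)/6=32/19
seg 2: a=2, c=M2/2=-111/76, d=(M3−M2)/(6·2)=37/152, b=Δ2−h2·(2M2+M3)/6=-59/38
t_q=7/2 → seg 1, τ=1/2; S=1+32/19·τ+-3/19·τ²+-33/152·τ³=2159/1216

  seg 0: a=-5 b=41/19 c=0 d=-1/57
  seg 1: a=1 b=32/19 c=-3/19 d=-33/152
  seg 2: a=2 b=-59/38 c=-111/76 d=37/152
S(7/2) = 2159/1216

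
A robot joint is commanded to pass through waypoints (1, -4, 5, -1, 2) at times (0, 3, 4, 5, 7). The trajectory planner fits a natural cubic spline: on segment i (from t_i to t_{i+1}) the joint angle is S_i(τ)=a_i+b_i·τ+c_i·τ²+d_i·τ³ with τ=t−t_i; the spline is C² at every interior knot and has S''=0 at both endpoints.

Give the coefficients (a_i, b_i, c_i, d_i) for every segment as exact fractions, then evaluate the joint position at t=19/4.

  seg 0: a=1 b=-7951/1068 c=0 d=2057/3204
  seg 1: a=-4 b=5281/534 c=2057/356 d=-7121/1068
  seg 2: a=5 b=1541/1068 c=-1266/89 d=7243/1068
  seg 3: a=-1 b=-3557/534 c=2179/356 d=-2179/2136
S(19/4) = 21459/22784

Δ: Δ0=-5/3, Δ1=9, Δ2=-6, Δ3=3/2
row 1: diag=8, rhs=64; c'=1/8, d'=8
row 2: denom=4−1·1/8=31/8; d'=(-90−1·8)/(31/8)=-784/31
row 3: denom=6−1·8/31=178/31; d'=(45−1·-784/31)/(178/31)=2179/178
back: M3=2179/178
back: M2=-784/31−8/31·2179/178=-2532/89
back: M1=8−1/8·-2532/89=2057/178
M: M0=0, M1=2057/178, M2=-2532/89, M3=2179/178, M4=0
seg 0: a=1, c=M0/2=0, d=(M1−M0)/(6·3)=2057/3204, b=Δ0−h0·(2M0+M1)/6=-7951/1068
seg 1: a=-4, c=M1/2=2057/356, d=(M2−M1)/(6·1)=-7121/1068, b=Δ1−h1·(2M1+M2)/6=5281/534
seg 2: a=5, c=M2/2=-1266/89, d=(M3−M2)/(6·1)=7243/1068, b=Δ2−h2·(2M2+M3)/6=1541/1068
seg 3: a=-1, c=M3/2=2179/356, d=(M4−M3)/(6·2)=-2179/2136, b=Δ3−h3·(2M3+M4)/6=-3557/534
t_q=19/4 → seg 2, τ=3/4; S=5+1541/1068·τ+-1266/89·τ²+7243/1068·τ³=21459/22784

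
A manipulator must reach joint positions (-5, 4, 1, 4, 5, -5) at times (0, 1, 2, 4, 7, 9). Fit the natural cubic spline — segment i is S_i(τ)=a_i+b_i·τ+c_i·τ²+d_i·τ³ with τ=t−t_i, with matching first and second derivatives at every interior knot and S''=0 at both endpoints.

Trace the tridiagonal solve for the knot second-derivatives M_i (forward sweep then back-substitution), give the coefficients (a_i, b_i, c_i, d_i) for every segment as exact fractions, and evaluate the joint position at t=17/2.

Δ: Δ0=9, Δ1=-3, Δ2=3/2, Δ3=1/3, Δ4=-5
row 1: diag=4, rhs=-72; c'=1/4, d'=-18
row 2: denom=6−1·1/4=23/4; d'=(27−1·-18)/(23/4)=180/23
row 3: denom=10−2·8/23=214/23; d'=(-7−2·180/23)/(214/23)=-521/214
row 4: denom=10−3·69/214=1933/214; d'=(-32−3·-521/214)/(1933/214)=-5285/1933
back: M4=-5285/1933
back: M3=-521/214−69/214·-5285/1933=-3002/1933
back: M2=180/23−8/23·-3002/1933=16172/1933
back: M1=-18−1/4·16172/1933=-38837/1933
M: M0=0, M1=-38837/1933, M2=16172/1933, M3=-3002/1933, M4=-5285/1933, M5=0
seg 0: a=-5, c=M0/2=0, d=(M1−M0)/(6·1)=-38837/11598, b=Δ0−h0·(2M0+M1)/6=143219/11598
seg 1: a=4, c=M1/2=-38837/3866, d=(M2−M1)/(6·1)=55009/11598, b=Δ1−h1·(2M1+M2)/6=13354/5799
seg 2: a=1, c=M2/2=8086/1933, d=(M3−M2)/(6·2)=-9587/11598, b=Δ2−h2·(2M2+M3)/6=-41287/11598
seg 3: a=4, c=M3/2=-1501/1933, d=(M4−M3)/(6·3)=-761/11598, b=Δ3−h3·(2M3+M4)/6=37733/11598
seg 4: a=5, c=M4/2=-5285/3866, d=(M5−M4)/(6·2)=5285/23196, b=Δ4−h4·(2M4+M5)/6=-18425/5799
t_q=17/2 → seg 4, τ=3/2; S=5+-18425/5799·τ+-5285/3866·τ²+5285/23196·τ³=-128215/61856

  seg 0: a=-5 b=143219/11598 c=0 d=-38837/11598
  seg 1: a=4 b=13354/5799 c=-38837/3866 d=55009/11598
  seg 2: a=1 b=-41287/11598 c=8086/1933 d=-9587/11598
  seg 3: a=4 b=37733/11598 c=-1501/1933 d=-761/11598
  seg 4: a=5 b=-18425/5799 c=-5285/3866 d=5285/23196
S(17/2) = -128215/61856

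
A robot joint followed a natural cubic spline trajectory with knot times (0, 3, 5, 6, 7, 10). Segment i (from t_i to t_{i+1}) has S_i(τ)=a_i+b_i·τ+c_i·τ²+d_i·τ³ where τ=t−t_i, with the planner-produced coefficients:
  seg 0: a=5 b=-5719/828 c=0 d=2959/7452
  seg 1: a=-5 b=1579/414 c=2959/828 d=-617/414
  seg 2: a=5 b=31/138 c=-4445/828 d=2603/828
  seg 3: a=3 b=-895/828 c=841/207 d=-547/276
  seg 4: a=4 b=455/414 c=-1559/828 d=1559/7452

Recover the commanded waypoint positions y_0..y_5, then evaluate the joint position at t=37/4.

y_0 = S_0(0) = a_0 = 5
y_1 = S_1(0) = a_1 = -5
y_2 = S_2(0) = a_2 = 5
y_3 = S_3(0) = a_3 = 3
y_4 = S_4(0) = a_4 = 4
y_5 = S_4(3) = -4
t_q=37/4 is in segment 4 (τ=9/4); S_4(τ)=-3981/5888

y_0=5 y_1=-5 y_2=5 y_3=3 y_4=4 y_5=-4
S(37/4) = -3981/5888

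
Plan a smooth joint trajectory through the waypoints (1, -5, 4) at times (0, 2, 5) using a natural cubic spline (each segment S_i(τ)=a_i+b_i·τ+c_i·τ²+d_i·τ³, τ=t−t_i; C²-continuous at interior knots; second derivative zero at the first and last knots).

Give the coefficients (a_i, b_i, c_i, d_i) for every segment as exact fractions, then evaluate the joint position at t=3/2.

Δ: Δ0=-3, Δ1=3
row 1: diag=10, rhs=36; c'=3/10, d'=18/5
back: M1=18/5
M: M0=0, M1=18/5, M2=0
seg 0: a=1, c=M0/2=0, d=(M1−M0)/(6·2)=3/10, b=Δ0−h0·(2M0+M1)/6=-21/5
seg 1: a=-5, c=M1/2=9/5, d=(M2−M1)/(6·3)=-1/5, b=Δ1−h1·(2M1+M2)/6=-3/5
t_q=3/2 → seg 0, τ=3/2; S=1+-21/5·τ+0·τ²+3/10·τ³=-343/80

  seg 0: a=1 b=-21/5 c=0 d=3/10
  seg 1: a=-5 b=-3/5 c=9/5 d=-1/5
S(3/2) = -343/80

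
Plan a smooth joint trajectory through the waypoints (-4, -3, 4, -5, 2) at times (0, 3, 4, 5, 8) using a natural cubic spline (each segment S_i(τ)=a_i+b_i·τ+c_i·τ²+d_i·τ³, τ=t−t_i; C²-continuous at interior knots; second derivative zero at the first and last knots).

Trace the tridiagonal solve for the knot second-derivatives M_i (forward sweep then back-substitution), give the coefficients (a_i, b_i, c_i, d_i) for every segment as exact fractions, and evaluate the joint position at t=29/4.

  seg 0: a=-4 b=-479/120 c=0 d=173/360
  seg 1: a=-3 b=539/60 c=173/40 d=-757/120
  seg 2: a=4 b=-31/24 c=-73/5 d=827/120
  seg 3: a=-5 b=-589/60 c=243/40 d=-27/40
S(29/4) = -2059/512

Δ: Δ0=1/3, Δ1=7, Δ2=-9, Δ3=7/3
row 1: diag=8, rhs=40; c'=1/8, d'=5
row 2: denom=4−1·1/8=31/8; d'=(-96−1·5)/(31/8)=-808/31
row 3: denom=8−1·8/31=240/31; d'=(68−1·-808/31)/(240/31)=243/20
back: M3=243/20
back: M2=-808/31−8/31·243/20=-146/5
back: M1=5−1/8·-146/5=173/20
M: M0=0, M1=173/20, M2=-146/5, M3=243/20, M4=0
seg 0: a=-4, c=M0/2=0, d=(M1−M0)/(6·3)=173/360, b=Δ0−h0·(2M0+M1)/6=-479/120
seg 1: a=-3, c=M1/2=173/40, d=(M2−M1)/(6·1)=-757/120, b=Δ1−h1·(2M1+M2)/6=539/60
seg 2: a=4, c=M2/2=-73/5, d=(M3−M2)/(6·1)=827/120, b=Δ2−h2·(2M2+M3)/6=-31/24
seg 3: a=-5, c=M3/2=243/40, d=(M4−M3)/(6·3)=-27/40, b=Δ3−h3·(2M3+M4)/6=-589/60
t_q=29/4 → seg 3, τ=9/4; S=-5+-589/60·τ+243/40·τ²+-27/40·τ³=-2059/512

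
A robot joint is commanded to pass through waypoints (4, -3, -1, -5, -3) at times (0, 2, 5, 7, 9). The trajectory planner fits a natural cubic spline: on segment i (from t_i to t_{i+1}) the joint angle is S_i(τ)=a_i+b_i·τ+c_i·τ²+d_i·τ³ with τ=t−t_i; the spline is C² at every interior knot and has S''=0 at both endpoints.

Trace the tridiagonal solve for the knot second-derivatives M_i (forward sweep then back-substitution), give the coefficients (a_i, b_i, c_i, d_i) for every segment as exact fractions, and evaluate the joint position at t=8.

  seg 0: a=4 b=-601/129 c=0 d=299/1032
  seg 1: a=-3 b=-305/258 c=299/172 d=-193/516
  seg 2: a=-1 b=-439/516 c=-70/43 d=1087/2064
  seg 3: a=-5 b=-269/258 c=527/344 d=-527/2064
S(8) = -3279/688

Δ: Δ0=-7/2, Δ1=2/3, Δ2=-2, Δ3=1
row 1: diag=10, rhs=25; c'=3/10, d'=5/2
row 2: denom=10−3·3/10=91/10; d'=(-16−3·5/2)/(91/10)=-235/91
row 3: denom=8−2·20/91=688/91; d'=(18−2·-235/91)/(688/91)=527/172
back: M3=527/172
back: M2=-235/91−20/91·527/172=-140/43
back: M1=5/2−3/10·-140/43=299/86
M: M0=0, M1=299/86, M2=-140/43, M3=527/172, M4=0
seg 0: a=4, c=M0/2=0, d=(M1−M0)/(6·2)=299/1032, b=Δ0−h0·(2M0+M1)/6=-601/129
seg 1: a=-3, c=M1/2=299/172, d=(M2−M1)/(6·3)=-193/516, b=Δ1−h1·(2M1+M2)/6=-305/258
seg 2: a=-1, c=M2/2=-70/43, d=(M3−M2)/(6·2)=1087/2064, b=Δ2−h2·(2M2+M3)/6=-439/516
seg 3: a=-5, c=M3/2=527/344, d=(M4−M3)/(6·2)=-527/2064, b=Δ3−h3·(2M3+M4)/6=-269/258
t_q=8 → seg 3, τ=1; S=-5+-269/258·τ+527/344·τ²+-527/2064·τ³=-3279/688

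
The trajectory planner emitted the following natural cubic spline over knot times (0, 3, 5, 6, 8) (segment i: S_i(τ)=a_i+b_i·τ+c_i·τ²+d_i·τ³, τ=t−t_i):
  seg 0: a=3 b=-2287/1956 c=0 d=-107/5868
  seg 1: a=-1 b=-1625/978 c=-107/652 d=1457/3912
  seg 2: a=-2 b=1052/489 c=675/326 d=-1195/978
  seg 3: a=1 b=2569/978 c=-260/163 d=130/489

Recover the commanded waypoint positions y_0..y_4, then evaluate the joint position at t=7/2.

y_0 = S_0(0) = a_0 = 3
y_1 = S_1(0) = a_1 = -1
y_2 = S_2(0) = a_2 = -2
y_3 = S_3(0) = a_3 = 1
y_4 = S_3(2) = 2
t_q=7/2 is in segment 1 (τ=1/2); S_1(τ)=-19041/10432

y_0=3 y_1=-1 y_2=-2 y_3=1 y_4=2
S(7/2) = -19041/10432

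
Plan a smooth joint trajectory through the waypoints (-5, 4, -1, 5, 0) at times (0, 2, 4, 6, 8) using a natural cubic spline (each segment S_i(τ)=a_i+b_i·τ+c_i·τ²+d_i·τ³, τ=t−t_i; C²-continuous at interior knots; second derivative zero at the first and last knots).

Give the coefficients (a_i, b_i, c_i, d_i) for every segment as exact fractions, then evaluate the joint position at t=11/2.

  seg 0: a=-5 b=769/112 c=0 d=-265/448
  seg 1: a=4 b=-13/56 c=-795/224 d=541/448
  seg 2: a=-1 b=1/16 c=207/56 d=-499/448
  seg 3: a=5 b=83/56 c=-669/224 d=223/448
S(11/2) = 13087/3584

Δ: Δ0=9/2, Δ1=-5/2, Δ2=3, Δ3=-5/2
row 1: diag=8, rhs=-42; c'=1/4, d'=-21/4
row 2: denom=8−2·1/4=15/2; d'=(33−2·-21/4)/(15/2)=29/5
row 3: denom=8−2·4/15=112/15; d'=(-33−2·29/5)/(112/15)=-669/112
back: M3=-669/112
back: M2=29/5−4/15·-669/112=207/28
back: M1=-21/4−1/4·207/28=-795/112
M: M0=0, M1=-795/112, M2=207/28, M3=-669/112, M4=0
seg 0: a=-5, c=M0/2=0, d=(M1−M0)/(6·2)=-265/448, b=Δ0−h0·(2M0+M1)/6=769/112
seg 1: a=4, c=M1/2=-795/224, d=(M2−M1)/(6·2)=541/448, b=Δ1−h1·(2M1+M2)/6=-13/56
seg 2: a=-1, c=M2/2=207/56, d=(M3−M2)/(6·2)=-499/448, b=Δ2−h2·(2M2+M3)/6=1/16
seg 3: a=5, c=M3/2=-669/224, d=(M4−M3)/(6·2)=223/448, b=Δ3−h3·(2M3+M4)/6=83/56
t_q=11/2 → seg 2, τ=3/2; S=-1+1/16·τ+207/56·τ²+-499/448·τ³=13087/3584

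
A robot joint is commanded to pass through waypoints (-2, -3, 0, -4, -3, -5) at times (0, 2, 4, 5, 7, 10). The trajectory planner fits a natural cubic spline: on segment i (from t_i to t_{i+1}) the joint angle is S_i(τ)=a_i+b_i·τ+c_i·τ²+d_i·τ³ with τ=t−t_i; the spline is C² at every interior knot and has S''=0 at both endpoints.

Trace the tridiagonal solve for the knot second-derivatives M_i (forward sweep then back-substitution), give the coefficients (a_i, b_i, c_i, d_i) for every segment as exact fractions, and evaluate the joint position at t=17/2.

Δ: Δ0=-1/2, Δ1=3/2, Δ2=-4, Δ3=1/2, Δ4=-2/3
row 1: diag=8, rhs=12; c'=1/4, d'=3/2
row 2: denom=6−2·1/4=11/2; d'=(-33−2·3/2)/(11/2)=-72/11
row 3: denom=6−1·2/11=64/11; d'=(27−1·-72/11)/(64/11)=369/64
row 4: denom=10−2·11/32=149/16; d'=(-7−2·369/64)/(149/16)=-593/298
back: M4=-593/298
back: M3=369/64−11/32·-593/298=961/149
back: M2=-72/11−2/11·961/149=-1150/149
back: M1=3/2−1/4·-1150/149=511/149
M: M0=0, M1=511/149, M2=-1150/149, M3=961/149, M4=-593/298, M5=0
seg 0: a=-2, c=M0/2=0, d=(M1−M0)/(6·2)=511/1788, b=Δ0−h0·(2M0+M1)/6=-1469/894
seg 1: a=-3, c=M1/2=511/298, d=(M2−M1)/(6·2)=-1661/1788, b=Δ1−h1·(2M1+M2)/6=1597/894
seg 2: a=0, c=M2/2=-575/149, d=(M3−M2)/(6·1)=2111/894, b=Δ2−h2·(2M2+M3)/6=-2237/894
seg 3: a=-4, c=M3/2=961/298, d=(M4−M3)/(6·2)=-2515/3576, b=Δ3−h3·(2M3+M4)/6=-1402/447
seg 4: a=-3, c=M4/2=-593/596, d=(M5−M4)/(6·3)=593/5364, b=Δ4−h4·(2M4+M5)/6=1183/894
t_q=17/2 → seg 4, τ=3/2; S=-3+1183/894·τ+-593/596·τ²+593/5364·τ³=-13735/4768

  seg 0: a=-2 b=-1469/894 c=0 d=511/1788
  seg 1: a=-3 b=1597/894 c=511/298 d=-1661/1788
  seg 2: a=0 b=-2237/894 c=-575/149 d=2111/894
  seg 3: a=-4 b=-1402/447 c=961/298 d=-2515/3576
  seg 4: a=-3 b=1183/894 c=-593/596 d=593/5364
S(17/2) = -13735/4768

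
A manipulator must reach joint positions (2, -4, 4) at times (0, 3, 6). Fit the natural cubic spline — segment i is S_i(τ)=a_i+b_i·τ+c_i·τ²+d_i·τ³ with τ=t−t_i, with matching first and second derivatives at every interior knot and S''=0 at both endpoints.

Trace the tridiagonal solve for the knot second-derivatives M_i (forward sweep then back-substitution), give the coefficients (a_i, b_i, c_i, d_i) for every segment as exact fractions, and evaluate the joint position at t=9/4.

Δ: Δ0=-2, Δ1=8/3
row 1: diag=12, rhs=28; c'=1/4, d'=7/3
back: M1=7/3
M: M0=0, M1=7/3, M2=0
seg 0: a=2, c=M0/2=0, d=(M1−M0)/(6·3)=7/54, b=Δ0−h0·(2M0+M1)/6=-19/6
seg 1: a=-4, c=M1/2=7/6, d=(M2−M1)/(6·3)=-7/54, b=Δ1−h1·(2M1+M2)/6=1/3
t_q=9/4 → seg 0, τ=9/4; S=2+-19/6·τ+0·τ²+7/54·τ³=-467/128

  seg 0: a=2 b=-19/6 c=0 d=7/54
  seg 1: a=-4 b=1/3 c=7/6 d=-7/54
S(9/4) = -467/128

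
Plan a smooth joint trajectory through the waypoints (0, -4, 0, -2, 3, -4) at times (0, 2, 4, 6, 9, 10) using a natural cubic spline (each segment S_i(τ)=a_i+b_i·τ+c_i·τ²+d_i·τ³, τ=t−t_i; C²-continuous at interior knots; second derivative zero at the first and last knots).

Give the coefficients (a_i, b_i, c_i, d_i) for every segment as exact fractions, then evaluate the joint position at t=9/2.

Δ: Δ0=-2, Δ1=2, Δ2=-1, Δ3=5/3, Δ4=-7
row 1: diag=8, rhs=24; c'=1/4, d'=3
row 2: denom=8−2·1/4=15/2; d'=(-18−2·3)/(15/2)=-16/5
row 3: denom=10−2·4/15=142/15; d'=(16−2·-16/5)/(142/15)=168/71
row 4: denom=8−3·45/142=1001/142; d'=(-52−3·168/71)/(1001/142)=-8392/1001
back: M4=-8392/1001
back: M3=168/71−45/142·-8392/1001=5028/1001
back: M2=-16/5−4/15·5028/1001=-4544/1001
back: M1=3−1/4·-4544/1001=4139/1001
M: M0=0, M1=4139/1001, M2=-4544/1001, M3=5028/1001, M4=-8392/1001, M5=0
seg 0: a=0, c=M0/2=0, d=(M1−M0)/(6·2)=4139/12012, b=Δ0−h0·(2M0+M1)/6=-10145/3003
seg 1: a=-4, c=M1/2=4139/2002, d=(M2−M1)/(6·2)=-8683/12012, b=Δ1−h1·(2M1+M2)/6=2272/3003
seg 2: a=0, c=M2/2=-2272/1001, d=(M3−M2)/(6·2)=2393/3003, b=Δ2−h2·(2M2+M3)/6=151/429
seg 3: a=-2, c=M3/2=2514/1001, d=(M4−M3)/(6·3)=-610/819, b=Δ3−h3·(2M3+M4)/6=193/231
seg 4: a=3, c=M4/2=-4196/1001, d=(M5−M4)/(6·1)=4196/3003, b=Δ4−h4·(2M4+M5)/6=-12629/3003
t_q=9/2 → seg 2, τ=1/2; S=0+151/429·τ+-2272/1001·τ²+2393/3003·τ³=-2337/8008

  seg 0: a=0 b=-10145/3003 c=0 d=4139/12012
  seg 1: a=-4 b=2272/3003 c=4139/2002 d=-8683/12012
  seg 2: a=0 b=151/429 c=-2272/1001 d=2393/3003
  seg 3: a=-2 b=193/231 c=2514/1001 d=-610/819
  seg 4: a=3 b=-12629/3003 c=-4196/1001 d=4196/3003
S(9/2) = -2337/8008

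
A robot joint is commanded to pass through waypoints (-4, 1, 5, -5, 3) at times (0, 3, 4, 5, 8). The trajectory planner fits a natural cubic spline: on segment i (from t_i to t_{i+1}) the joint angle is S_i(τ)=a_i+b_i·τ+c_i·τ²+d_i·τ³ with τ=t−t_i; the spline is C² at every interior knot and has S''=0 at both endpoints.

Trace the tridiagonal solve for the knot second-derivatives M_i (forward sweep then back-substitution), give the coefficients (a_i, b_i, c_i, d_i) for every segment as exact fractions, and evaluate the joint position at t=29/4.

Δ: Δ0=5/3, Δ1=4, Δ2=-10, Δ3=8/3
row 1: diag=8, rhs=14; c'=1/8, d'=7/4
row 2: denom=4−1·1/8=31/8; d'=(-84−1·7/4)/(31/8)=-686/31
row 3: denom=8−1·8/31=240/31; d'=(76−1·-686/31)/(240/31)=507/40
back: M3=507/40
back: M2=-686/31−8/31·507/40=-127/5
back: M1=7/4−1/8·-127/5=197/40
M: M0=0, M1=197/40, M2=-127/5, M3=507/40, M4=0
seg 0: a=-4, c=M0/2=0, d=(M1−M0)/(6·3)=197/720, b=Δ0−h0·(2M0+M1)/6=-191/240
seg 1: a=1, c=M1/2=197/80, d=(M2−M1)/(6·1)=-1213/240, b=Δ1−h1·(2M1+M2)/6=791/120
seg 2: a=5, c=M2/2=-127/10, d=(M3−M2)/(6·1)=1523/240, b=Δ2−h2·(2M2+M3)/6=-175/48
seg 3: a=-5, c=M3/2=507/80, d=(M4−M3)/(6·3)=-169/240, b=Δ3−h3·(2M3+M4)/6=-1201/120
t_q=29/4 → seg 3, τ=9/4; S=-5+-1201/120·τ+507/80·τ²+-169/240·τ³=-3539/1024

  seg 0: a=-4 b=-191/240 c=0 d=197/720
  seg 1: a=1 b=791/120 c=197/80 d=-1213/240
  seg 2: a=5 b=-175/48 c=-127/10 d=1523/240
  seg 3: a=-5 b=-1201/120 c=507/80 d=-169/240
S(29/4) = -3539/1024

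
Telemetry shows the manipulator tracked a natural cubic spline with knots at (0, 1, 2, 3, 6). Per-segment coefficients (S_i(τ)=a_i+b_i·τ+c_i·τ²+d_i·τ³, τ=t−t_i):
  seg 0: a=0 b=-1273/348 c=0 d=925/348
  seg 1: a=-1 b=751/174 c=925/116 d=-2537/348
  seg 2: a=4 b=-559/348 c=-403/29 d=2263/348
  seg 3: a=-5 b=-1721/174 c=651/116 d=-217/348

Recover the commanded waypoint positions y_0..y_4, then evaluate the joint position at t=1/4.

y_0=0 y_1=-1 y_2=4 y_3=-5 y_4=-1
S(1/4) = -6481/7424

y_0 = S_0(0) = a_0 = 0
y_1 = S_1(0) = a_1 = -1
y_2 = S_2(0) = a_2 = 4
y_3 = S_3(0) = a_3 = -5
y_4 = S_3(3) = -1
t_q=1/4 is in segment 0 (τ=1/4); S_0(τ)=-6481/7424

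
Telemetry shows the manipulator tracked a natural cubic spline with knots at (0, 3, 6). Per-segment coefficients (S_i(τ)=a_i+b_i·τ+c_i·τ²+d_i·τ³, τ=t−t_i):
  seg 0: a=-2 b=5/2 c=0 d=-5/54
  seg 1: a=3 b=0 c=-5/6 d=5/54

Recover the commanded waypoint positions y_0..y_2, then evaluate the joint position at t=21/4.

y_0 = S_0(0) = a_0 = -2
y_1 = S_1(0) = a_1 = 3
y_2 = S_1(3) = -2
t_q=21/4 is in segment 1 (τ=9/4); S_1(τ)=-21/128

y_0=-2 y_1=3 y_2=-2
S(21/4) = -21/128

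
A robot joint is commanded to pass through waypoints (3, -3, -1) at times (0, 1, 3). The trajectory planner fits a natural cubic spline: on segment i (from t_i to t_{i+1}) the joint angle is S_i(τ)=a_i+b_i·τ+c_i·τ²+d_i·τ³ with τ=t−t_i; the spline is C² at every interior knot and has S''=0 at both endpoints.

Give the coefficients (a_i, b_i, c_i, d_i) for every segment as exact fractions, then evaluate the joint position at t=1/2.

  seg 0: a=3 b=-43/6 c=0 d=7/6
  seg 1: a=-3 b=-11/3 c=7/2 d=-7/12
S(1/2) = -7/16

Δ: Δ0=-6, Δ1=1
row 1: diag=6, rhs=42; c'=1/3, d'=7
back: M1=7
M: M0=0, M1=7, M2=0
seg 0: a=3, c=M0/2=0, d=(M1−M0)/(6·1)=7/6, b=Δ0−h0·(2M0+M1)/6=-43/6
seg 1: a=-3, c=M1/2=7/2, d=(M2−M1)/(6·2)=-7/12, b=Δ1−h1·(2M1+M2)/6=-11/3
t_q=1/2 → seg 0, τ=1/2; S=3+-43/6·τ+0·τ²+7/6·τ³=-7/16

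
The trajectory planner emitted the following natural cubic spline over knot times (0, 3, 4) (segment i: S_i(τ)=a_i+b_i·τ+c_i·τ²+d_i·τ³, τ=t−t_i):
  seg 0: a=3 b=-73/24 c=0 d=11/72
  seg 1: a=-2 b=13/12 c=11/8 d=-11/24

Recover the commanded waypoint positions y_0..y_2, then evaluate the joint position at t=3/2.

y_0 = S_0(0) = a_0 = 3
y_1 = S_1(0) = a_1 = -2
y_2 = S_1(1) = 0
t_q=3/2 is in segment 0 (τ=3/2); S_0(τ)=-67/64

y_0=3 y_1=-2 y_2=0
S(3/2) = -67/64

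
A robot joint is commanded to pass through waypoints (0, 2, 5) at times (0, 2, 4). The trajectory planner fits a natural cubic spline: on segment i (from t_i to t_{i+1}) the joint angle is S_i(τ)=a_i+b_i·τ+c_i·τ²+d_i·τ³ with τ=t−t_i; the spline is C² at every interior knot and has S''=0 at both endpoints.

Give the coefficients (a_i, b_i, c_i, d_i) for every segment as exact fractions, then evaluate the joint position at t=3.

Δ: Δ0=1, Δ1=3/2
row 1: diag=8, rhs=3; c'=1/4, d'=3/8
back: M1=3/8
M: M0=0, M1=3/8, M2=0
seg 0: a=0, c=M0/2=0, d=(M1−M0)/(6·2)=1/32, b=Δ0−h0·(2M0+M1)/6=7/8
seg 1: a=2, c=M1/2=3/16, d=(M2−M1)/(6·2)=-1/32, b=Δ1−h1·(2M1+M2)/6=5/4
t_q=3 → seg 1, τ=1; S=2+5/4·τ+3/16·τ²+-1/32·τ³=109/32

  seg 0: a=0 b=7/8 c=0 d=1/32
  seg 1: a=2 b=5/4 c=3/16 d=-1/32
S(3) = 109/32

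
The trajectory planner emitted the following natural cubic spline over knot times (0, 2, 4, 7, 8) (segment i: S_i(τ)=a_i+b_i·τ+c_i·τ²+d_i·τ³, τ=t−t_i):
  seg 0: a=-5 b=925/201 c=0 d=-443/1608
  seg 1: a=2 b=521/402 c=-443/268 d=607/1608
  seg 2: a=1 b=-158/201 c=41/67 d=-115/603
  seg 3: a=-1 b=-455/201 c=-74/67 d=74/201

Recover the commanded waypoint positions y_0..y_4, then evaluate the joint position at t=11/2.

y_0 = S_0(0) = a_0 = -5
y_1 = S_1(0) = a_1 = 2
y_2 = S_2(0) = a_2 = 1
y_3 = S_3(0) = a_3 = -1
y_4 = S_3(1) = -4
t_q=11/2 is in segment 2 (τ=3/2); S_2(τ)=297/536

y_0=-5 y_1=2 y_2=1 y_3=-1 y_4=-4
S(11/2) = 297/536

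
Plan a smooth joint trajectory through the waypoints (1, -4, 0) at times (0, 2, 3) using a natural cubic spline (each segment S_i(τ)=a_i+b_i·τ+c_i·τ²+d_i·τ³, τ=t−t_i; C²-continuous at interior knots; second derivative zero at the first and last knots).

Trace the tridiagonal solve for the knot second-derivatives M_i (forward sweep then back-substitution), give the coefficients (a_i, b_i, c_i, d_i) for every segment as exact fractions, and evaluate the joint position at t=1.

  seg 0: a=1 b=-14/3 c=0 d=13/24
  seg 1: a=-4 b=11/6 c=13/4 d=-13/12
S(1) = -25/8

Δ: Δ0=-5/2, Δ1=4
row 1: diag=6, rhs=39; c'=1/6, d'=13/2
back: M1=13/2
M: M0=0, M1=13/2, M2=0
seg 0: a=1, c=M0/2=0, d=(M1−M0)/(6·2)=13/24, b=Δ0−h0·(2M0+M1)/6=-14/3
seg 1: a=-4, c=M1/2=13/4, d=(M2−M1)/(6·1)=-13/12, b=Δ1−h1·(2M1+M2)/6=11/6
t_q=1 → seg 0, τ=1; S=1+-14/3·τ+0·τ²+13/24·τ³=-25/8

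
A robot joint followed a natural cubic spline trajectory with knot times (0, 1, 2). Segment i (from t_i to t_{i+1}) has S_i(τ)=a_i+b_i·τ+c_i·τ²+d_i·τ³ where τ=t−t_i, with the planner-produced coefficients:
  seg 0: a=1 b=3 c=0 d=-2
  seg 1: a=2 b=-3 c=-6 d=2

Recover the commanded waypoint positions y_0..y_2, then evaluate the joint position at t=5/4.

y_0=1 y_1=2 y_2=-5
S(5/4) = 29/32

y_0 = S_0(0) = a_0 = 1
y_1 = S_1(0) = a_1 = 2
y_2 = S_1(1) = -5
t_q=5/4 is in segment 1 (τ=1/4); S_1(τ)=29/32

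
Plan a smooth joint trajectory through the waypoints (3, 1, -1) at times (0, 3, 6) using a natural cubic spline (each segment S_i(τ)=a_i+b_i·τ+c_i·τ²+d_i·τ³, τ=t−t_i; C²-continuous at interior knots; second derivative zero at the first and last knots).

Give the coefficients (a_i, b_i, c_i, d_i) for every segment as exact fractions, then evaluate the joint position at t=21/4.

Δ: Δ0=-2/3, Δ1=-2/3
row 1: diag=12, rhs=0; c'=1/4, d'=0
back: M1=0
M: M0=0, M1=0, M2=0
seg 0: a=3, c=M0/2=0, d=(M1−M0)/(6·3)=0, b=Δ0−h0·(2M0+M1)/6=-2/3
seg 1: a=1, c=M1/2=0, d=(M2−M1)/(6·3)=0, b=Δ1−h1·(2M1+M2)/6=-2/3
t_q=21/4 → seg 1, τ=9/4; S=1+-2/3·τ+0·τ²+0·τ³=-1/2

  seg 0: a=3 b=-2/3 c=0 d=0
  seg 1: a=1 b=-2/3 c=0 d=0
S(21/4) = -1/2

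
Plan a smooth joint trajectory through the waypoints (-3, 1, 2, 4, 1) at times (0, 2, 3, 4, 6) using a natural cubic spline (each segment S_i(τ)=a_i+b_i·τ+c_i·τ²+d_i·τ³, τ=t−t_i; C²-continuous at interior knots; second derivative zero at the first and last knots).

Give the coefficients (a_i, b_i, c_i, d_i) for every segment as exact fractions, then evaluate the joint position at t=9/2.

Δ: Δ0=2, Δ1=1, Δ2=2, Δ3=-3/2
row 1: diag=6, rhs=-6; c'=1/6, d'=-1
row 2: denom=4−1·1/6=23/6; d'=(6−1·-1)/(23/6)=42/23
row 3: denom=6−1·6/23=132/23; d'=(-21−1·42/23)/(132/23)=-175/44
back: M3=-175/44
back: M2=42/23−6/23·-175/44=63/22
back: M1=-1−1/6·63/22=-65/44
M: M0=0, M1=-65/44, M2=63/22, M3=-175/44, M4=0
seg 0: a=-3, c=M0/2=0, d=(M1−M0)/(6·2)=-65/528, b=Δ0−h0·(2M0+M1)/6=329/132
seg 1: a=1, c=M1/2=-65/88, d=(M2−M1)/(6·1)=191/264, b=Δ1−h1·(2M1+M2)/6=67/66
seg 2: a=2, c=M2/2=63/44, d=(M3−M2)/(6·1)=-301/264, b=Δ2−h2·(2M2+M3)/6=41/24
seg 3: a=4, c=M3/2=-175/88, d=(M4−M3)/(6·2)=175/528, b=Δ3−h3·(2M3+M4)/6=38/33
t_q=9/2 → seg 3, τ=1/2; S=4+38/33·τ+-175/88·τ²+175/528·τ³=5801/1408

  seg 0: a=-3 b=329/132 c=0 d=-65/528
  seg 1: a=1 b=67/66 c=-65/88 d=191/264
  seg 2: a=2 b=41/24 c=63/44 d=-301/264
  seg 3: a=4 b=38/33 c=-175/88 d=175/528
S(9/2) = 5801/1408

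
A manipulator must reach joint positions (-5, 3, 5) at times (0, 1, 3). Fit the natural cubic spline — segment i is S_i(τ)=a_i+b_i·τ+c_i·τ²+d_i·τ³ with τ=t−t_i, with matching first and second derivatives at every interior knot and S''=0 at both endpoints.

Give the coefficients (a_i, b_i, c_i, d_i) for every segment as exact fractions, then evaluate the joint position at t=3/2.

  seg 0: a=-5 b=55/6 c=0 d=-7/6
  seg 1: a=3 b=17/3 c=-7/2 d=7/12
S(3/2) = 161/32

Δ: Δ0=8, Δ1=1
row 1: diag=6, rhs=-42; c'=1/3, d'=-7
back: M1=-7
M: M0=0, M1=-7, M2=0
seg 0: a=-5, c=M0/2=0, d=(M1−M0)/(6·1)=-7/6, b=Δ0−h0·(2M0+M1)/6=55/6
seg 1: a=3, c=M1/2=-7/2, d=(M2−M1)/(6·2)=7/12, b=Δ1−h1·(2M1+M2)/6=17/3
t_q=3/2 → seg 1, τ=1/2; S=3+17/3·τ+-7/2·τ²+7/12·τ³=161/32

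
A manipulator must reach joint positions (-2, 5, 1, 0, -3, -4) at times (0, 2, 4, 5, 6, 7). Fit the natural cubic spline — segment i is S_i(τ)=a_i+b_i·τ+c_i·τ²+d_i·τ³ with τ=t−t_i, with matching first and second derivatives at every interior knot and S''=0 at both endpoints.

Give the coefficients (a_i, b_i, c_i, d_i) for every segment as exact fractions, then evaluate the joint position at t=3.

  seg 0: a=-2 b=811/157 c=0 d=-523/1256
  seg 1: a=5 b=53/314 c=-1569/628 d=111/157
  seg 2: a=1 b=-421/314 c=1095/628 d=-881/628
  seg 3: a=0 b=-1295/628 c=-387/157 d=959/628
  seg 4: a=-3 b=-757/314 c=1329/628 d=-443/628
S(3) = 2121/628

Δ: Δ0=7/2, Δ1=-2, Δ2=-1, Δ3=-3, Δ4=-1
row 1: diag=8, rhs=-33; c'=1/4, d'=-33/8
row 2: denom=6−2·1/4=11/2; d'=(6−2·-33/8)/(11/2)=57/22
row 3: denom=4−1·2/11=42/11; d'=(-12−1·57/22)/(42/11)=-107/28
row 4: denom=4−1·11/42=157/42; d'=(12−1·-107/28)/(157/42)=1329/314
back: M4=1329/314
back: M3=-107/28−11/42·1329/314=-774/157
back: M2=57/22−2/11·-774/157=1095/314
back: M1=-33/8−1/4·1095/314=-1569/314
M: M0=0, M1=-1569/314, M2=1095/314, M3=-774/157, M4=1329/314, M5=0
seg 0: a=-2, c=M0/2=0, d=(M1−M0)/(6·2)=-523/1256, b=Δ0−h0·(2M0+M1)/6=811/157
seg 1: a=5, c=M1/2=-1569/628, d=(M2−M1)/(6·2)=111/157, b=Δ1−h1·(2M1+M2)/6=53/314
seg 2: a=1, c=M2/2=1095/628, d=(M3−M2)/(6·1)=-881/628, b=Δ2−h2·(2M2+M3)/6=-421/314
seg 3: a=0, c=M3/2=-387/157, d=(M4−M3)/(6·1)=959/628, b=Δ3−h3·(2M3+M4)/6=-1295/628
seg 4: a=-3, c=M4/2=1329/628, d=(M5−M4)/(6·1)=-443/628, b=Δ4−h4·(2M4+M5)/6=-757/314
t_q=3 → seg 1, τ=1; S=5+53/314·τ+-1569/628·τ²+111/157·τ³=2121/628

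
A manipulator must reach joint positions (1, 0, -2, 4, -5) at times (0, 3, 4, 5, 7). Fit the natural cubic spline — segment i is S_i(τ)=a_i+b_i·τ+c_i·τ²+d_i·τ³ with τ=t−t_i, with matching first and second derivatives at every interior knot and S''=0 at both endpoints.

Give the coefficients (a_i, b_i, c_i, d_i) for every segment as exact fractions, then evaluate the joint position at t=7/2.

  seg 0: a=1 b=1387/1068 c=0 d=-581/3204
  seg 1: a=0 b=-1921/534 c=-581/356 d=3449/1068
  seg 2: a=-2 b=3019/1068 c=717/89 d=-5215/1068
  seg 3: a=4 b=2291/534 c=-2347/356 d=2347/2136
S(7/2) = -5135/2848

Δ: Δ0=-1/3, Δ1=-2, Δ2=6, Δ3=-9/2
row 1: diag=8, rhs=-10; c'=1/8, d'=-5/4
row 2: denom=4−1·1/8=31/8; d'=(48−1·-5/4)/(31/8)=394/31
row 3: denom=6−1·8/31=178/31; d'=(-63−1·394/31)/(178/31)=-2347/178
back: M3=-2347/178
back: M2=394/31−8/31·-2347/178=1434/89
back: M1=-5/4−1/8·1434/89=-581/178
M: M0=0, M1=-581/178, M2=1434/89, M3=-2347/178, M4=0
seg 0: a=1, c=M0/2=0, d=(M1−M0)/(6·3)=-581/3204, b=Δ0−h0·(2M0+M1)/6=1387/1068
seg 1: a=0, c=M1/2=-581/356, d=(M2−M1)/(6·1)=3449/1068, b=Δ1−h1·(2M1+M2)/6=-1921/534
seg 2: a=-2, c=M2/2=717/89, d=(M3−M2)/(6·1)=-5215/1068, b=Δ2−h2·(2M2+M3)/6=3019/1068
seg 3: a=4, c=M3/2=-2347/356, d=(M4−M3)/(6·2)=2347/2136, b=Δ3−h3·(2M3+M4)/6=2291/534
t_q=7/2 → seg 1, τ=1/2; S=0+-1921/534·τ+-581/356·τ²+3449/1068·τ³=-5135/2848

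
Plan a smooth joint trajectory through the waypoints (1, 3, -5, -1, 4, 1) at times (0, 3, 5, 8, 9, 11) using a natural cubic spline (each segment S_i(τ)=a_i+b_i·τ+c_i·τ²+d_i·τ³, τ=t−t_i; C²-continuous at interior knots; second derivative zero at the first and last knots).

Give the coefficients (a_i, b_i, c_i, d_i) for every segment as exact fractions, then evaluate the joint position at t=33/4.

Δ: Δ0=2/3, Δ1=-4, Δ2=4/3, Δ3=5, Δ4=-3/2
row 1: diag=10, rhs=-28; c'=1/5, d'=-14/5
row 2: denom=10−2·1/5=48/5; d'=(32−2·-14/5)/(48/5)=47/12
row 3: denom=8−3·5/16=113/16; d'=(22−3·47/12)/(113/16)=164/113
row 4: denom=6−1·16/113=662/113; d'=(-39−1·164/113)/(662/113)=-4571/662
back: M4=-4571/662
back: M3=164/113−16/113·-4571/662=804/331
back: M2=47/12−5/16·804/331=6271/1986
back: M1=-14/5−1/5·6271/1986=-6815/1986
M: M0=0, M1=-6815/1986, M2=6271/1986, M3=804/331, M4=-4571/662, M5=0
seg 0: a=1, c=M0/2=0, d=(M1−M0)/(6·3)=-6815/35748, b=Δ0−h0·(2M0+M1)/6=9463/3972
seg 1: a=3, c=M1/2=-6815/3972, d=(M2−M1)/(6·2)=727/1324, b=Δ1−h1·(2M1+M2)/6=-5491/1986
seg 2: a=-5, c=M2/2=6271/3972, d=(M3−M2)/(6·3)=-1447/35748, b=Δ2−h2·(2M2+M3)/6=-6035/1986
seg 3: a=-1, c=M3/2=402/331, d=(M4−M3)/(6·1)=-6179/3972, b=Δ3−h3·(2M3+M4)/6=21215/3972
seg 4: a=4, c=M4/2=-4571/1324, d=(M5−M4)/(6·2)=4571/7944, b=Δ4−h4·(2M4+M5)/6=6163/1986
t_q=33/4 → seg 3, τ=1/4; S=-1+21215/3972·τ+402/331·τ²+-6179/3972·τ³=32783/84736

  seg 0: a=1 b=9463/3972 c=0 d=-6815/35748
  seg 1: a=3 b=-5491/1986 c=-6815/3972 d=727/1324
  seg 2: a=-5 b=-6035/1986 c=6271/3972 d=-1447/35748
  seg 3: a=-1 b=21215/3972 c=402/331 d=-6179/3972
  seg 4: a=4 b=6163/1986 c=-4571/1324 d=4571/7944
S(33/4) = 32783/84736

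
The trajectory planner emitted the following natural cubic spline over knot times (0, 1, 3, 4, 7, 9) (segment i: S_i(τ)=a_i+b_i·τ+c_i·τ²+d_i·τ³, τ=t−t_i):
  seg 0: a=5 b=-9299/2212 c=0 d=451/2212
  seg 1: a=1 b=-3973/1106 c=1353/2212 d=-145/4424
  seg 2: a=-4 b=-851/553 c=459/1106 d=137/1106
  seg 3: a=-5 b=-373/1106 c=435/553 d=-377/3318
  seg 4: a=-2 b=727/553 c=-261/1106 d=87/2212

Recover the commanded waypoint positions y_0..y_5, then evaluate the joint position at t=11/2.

y_0 = S_0(0) = a_0 = 5
y_1 = S_1(0) = a_1 = 1
y_2 = S_2(0) = a_2 = -4
y_3 = S_3(0) = a_3 = -5
y_4 = S_4(0) = a_4 = -2
y_5 = S_4(2) = 0
t_q=11/2 is in segment 3 (τ=3/2); S_3(τ)=-5207/1264

y_0=5 y_1=1 y_2=-4 y_3=-5 y_4=-2 y_5=0
S(11/2) = -5207/1264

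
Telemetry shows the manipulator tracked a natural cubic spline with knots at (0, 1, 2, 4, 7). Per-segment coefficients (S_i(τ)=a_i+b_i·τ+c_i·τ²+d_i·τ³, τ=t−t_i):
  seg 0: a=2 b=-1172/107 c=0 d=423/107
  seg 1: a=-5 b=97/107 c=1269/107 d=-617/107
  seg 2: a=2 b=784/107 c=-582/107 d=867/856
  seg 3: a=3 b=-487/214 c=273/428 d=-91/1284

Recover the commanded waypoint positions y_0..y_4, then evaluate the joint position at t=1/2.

y_0=2 y_1=-5 y_2=2 y_3=3 y_4=0
S(1/2) = -2553/856

y_0 = S_0(0) = a_0 = 2
y_1 = S_1(0) = a_1 = -5
y_2 = S_2(0) = a_2 = 2
y_3 = S_3(0) = a_3 = 3
y_4 = S_3(3) = 0
t_q=1/2 is in segment 0 (τ=1/2); S_0(τ)=-2553/856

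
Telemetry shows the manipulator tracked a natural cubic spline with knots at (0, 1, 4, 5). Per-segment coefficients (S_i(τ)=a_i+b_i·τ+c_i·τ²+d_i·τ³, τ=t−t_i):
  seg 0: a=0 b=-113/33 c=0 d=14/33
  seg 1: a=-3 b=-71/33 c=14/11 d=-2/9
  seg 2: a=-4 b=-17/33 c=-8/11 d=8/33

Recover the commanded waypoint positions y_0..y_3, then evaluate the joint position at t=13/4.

y_0=0 y_1=-3 y_2=-4 y_3=-5
S(13/4) = -1383/352

y_0 = S_0(0) = a_0 = 0
y_1 = S_1(0) = a_1 = -3
y_2 = S_2(0) = a_2 = -4
y_3 = S_2(1) = -5
t_q=13/4 is in segment 1 (τ=9/4); S_1(τ)=-1383/352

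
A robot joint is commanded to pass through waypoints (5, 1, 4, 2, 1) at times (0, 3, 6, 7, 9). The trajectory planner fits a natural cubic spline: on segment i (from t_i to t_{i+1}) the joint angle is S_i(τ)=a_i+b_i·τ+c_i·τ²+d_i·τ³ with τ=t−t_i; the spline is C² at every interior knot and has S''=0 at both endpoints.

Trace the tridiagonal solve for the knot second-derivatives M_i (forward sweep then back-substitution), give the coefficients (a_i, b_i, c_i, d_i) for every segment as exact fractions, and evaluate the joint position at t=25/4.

  seg 0: a=5 b=-2369/1020 c=0 d=1009/9180
  seg 1: a=1 b=329/510 c=1009/1020 d=-533/1836
  seg 2: a=4 b=-1283/1020 c=-138/85 d=899/1020
  seg 3: a=2 b=-949/510 c=347/340 d=-347/2040
S(25/4) = 78289/21760

Δ: Δ0=-4/3, Δ1=1, Δ2=-2, Δ3=-1/2
row 1: diag=12, rhs=14; c'=1/4, d'=7/6
row 2: denom=8−3·1/4=29/4; d'=(-18−3·7/6)/(29/4)=-86/29
row 3: denom=6−1·4/29=170/29; d'=(9−1·-86/29)/(170/29)=347/170
back: M3=347/170
back: M2=-86/29−4/29·347/170=-276/85
back: M1=7/6−1/4·-276/85=1009/510
M: M0=0, M1=1009/510, M2=-276/85, M3=347/170, M4=0
seg 0: a=5, c=M0/2=0, d=(M1−M0)/(6·3)=1009/9180, b=Δ0−h0·(2M0+M1)/6=-2369/1020
seg 1: a=1, c=M1/2=1009/1020, d=(M2−M1)/(6·3)=-533/1836, b=Δ1−h1·(2M1+M2)/6=329/510
seg 2: a=4, c=M2/2=-138/85, d=(M3−M2)/(6·1)=899/1020, b=Δ2−h2·(2M2+M3)/6=-1283/1020
seg 3: a=2, c=M3/2=347/340, d=(M4−M3)/(6·2)=-347/2040, b=Δ3−h3·(2M3+M4)/6=-949/510
t_q=25/4 → seg 2, τ=1/4; S=4+-1283/1020·τ+-138/85·τ²+899/1020·τ³=78289/21760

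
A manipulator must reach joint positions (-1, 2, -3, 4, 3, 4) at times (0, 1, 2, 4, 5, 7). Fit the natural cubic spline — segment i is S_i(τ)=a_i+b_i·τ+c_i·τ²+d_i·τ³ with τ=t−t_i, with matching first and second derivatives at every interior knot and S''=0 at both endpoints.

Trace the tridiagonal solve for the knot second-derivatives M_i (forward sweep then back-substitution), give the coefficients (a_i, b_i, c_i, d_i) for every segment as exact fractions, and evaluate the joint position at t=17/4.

  seg 0: a=-1 b=7939/1418 c=0 d=-3685/1418
  seg 1: a=2 b=-1558/709 c=-11055/1418 d=7081/1418
  seg 2: a=-3 b=-3983/1418 c=5094/709 d=-5715/2836
  seg 3: a=4 b=2479/1418 c=-6957/1418 d=1530/709
  seg 4: a=3 b=-2255/1418 c=2223/1418 d=-741/2836
S(17/4) = 23619/5672

Δ: Δ0=3, Δ1=-5, Δ2=7/2, Δ3=-1, Δ4=1/2
row 1: diag=4, rhs=-48; c'=1/4, d'=-12
row 2: denom=6−1·1/4=23/4; d'=(51−1·-12)/(23/4)=252/23
row 3: denom=6−2·8/23=122/23; d'=(-27−2·252/23)/(122/23)=-1125/122
row 4: denom=6−1·23/122=709/122; d'=(9−1·-1125/122)/(709/122)=2223/709
back: M4=2223/709
back: M3=-1125/122−23/122·2223/709=-6957/709
back: M2=252/23−8/23·-6957/709=10188/709
back: M1=-12−1/4·10188/709=-11055/709
M: M0=0, M1=-11055/709, M2=10188/709, M3=-6957/709, M4=2223/709, M5=0
seg 0: a=-1, c=M0/2=0, d=(M1−M0)/(6·1)=-3685/1418, b=Δ0−h0·(2M0+M1)/6=7939/1418
seg 1: a=2, c=M1/2=-11055/1418, d=(M2−M1)/(6·1)=7081/1418, b=Δ1−h1·(2M1+M2)/6=-1558/709
seg 2: a=-3, c=M2/2=5094/709, d=(M3−M2)/(6·2)=-5715/2836, b=Δ2−h2·(2M2+M3)/6=-3983/1418
seg 3: a=4, c=M3/2=-6957/1418, d=(M4−M3)/(6·1)=1530/709, b=Δ3−h3·(2M3+M4)/6=2479/1418
seg 4: a=3, c=M4/2=2223/1418, d=(M5−M4)/(6·2)=-741/2836, b=Δ4−h4·(2M4+M5)/6=-2255/1418
t_q=17/4 → seg 3, τ=1/4; S=4+2479/1418·τ+-6957/1418·τ²+1530/709·τ³=23619/5672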